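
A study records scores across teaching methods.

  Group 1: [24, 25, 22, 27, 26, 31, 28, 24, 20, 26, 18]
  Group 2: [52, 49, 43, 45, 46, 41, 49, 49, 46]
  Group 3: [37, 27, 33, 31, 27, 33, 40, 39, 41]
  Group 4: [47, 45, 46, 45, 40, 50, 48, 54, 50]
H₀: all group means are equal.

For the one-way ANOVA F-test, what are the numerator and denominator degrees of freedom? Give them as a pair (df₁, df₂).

degrees of freedom = [3, 34]

k = 4 groups, N = 38 total
df = (k−1, N−k) = (4−1, 38−4) = (3, 34)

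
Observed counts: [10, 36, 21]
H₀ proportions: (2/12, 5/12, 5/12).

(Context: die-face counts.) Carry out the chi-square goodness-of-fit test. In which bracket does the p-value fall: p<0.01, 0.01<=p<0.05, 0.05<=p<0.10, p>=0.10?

n = 67; E_i = n·p_i = [11.17, 27.92, 27.92]
χ² = (10−11.17)²/11.17 + (36−27.92)²/27.92 + (21−27.92)²/27.92 = 4.1761
df = 2
p-value (upper-tail) = 0.12393
→ bracket: p>=0.10

p-value bracket: p>=0.10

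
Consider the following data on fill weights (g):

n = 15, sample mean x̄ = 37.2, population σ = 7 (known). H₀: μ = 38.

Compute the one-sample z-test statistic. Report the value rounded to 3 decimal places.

SE = σ/√n = 7/√15 = 1.8074
z = (x̄−μ₀)/SE = (37.2−38)/1.8074 = -0.4426

test statistic = -0.443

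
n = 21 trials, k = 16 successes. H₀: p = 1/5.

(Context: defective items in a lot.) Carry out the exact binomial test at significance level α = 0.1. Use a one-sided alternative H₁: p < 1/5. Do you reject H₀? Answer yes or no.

reject H₀: no

Exact binomial: n=21, k=16, p₀=1/5=0.2000
P(X≤16) from Σ C(n,i)·p₀^i·(1−p₀)^(n−i)
p-value (one-sided, H₁ less) = 1.00000
At α=0.1: p ≥ α → fail to reject H₀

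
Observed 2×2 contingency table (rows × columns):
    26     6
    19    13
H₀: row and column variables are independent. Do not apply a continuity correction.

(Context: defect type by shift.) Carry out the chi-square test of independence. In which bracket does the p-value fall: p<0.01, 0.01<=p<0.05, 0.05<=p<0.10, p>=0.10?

Row totals [32, 32], col totals [45, 19], n=64
χ² = (26−22.50)²/22.50 + (6−9.50)²/9.50 + (19−22.50)²/22.50 + (13−9.50)²/9.50 = 3.6678
df = 1
p-value (upper-tail) = 0.05547
→ bracket: 0.05<=p<0.10

p-value bracket: 0.05<=p<0.10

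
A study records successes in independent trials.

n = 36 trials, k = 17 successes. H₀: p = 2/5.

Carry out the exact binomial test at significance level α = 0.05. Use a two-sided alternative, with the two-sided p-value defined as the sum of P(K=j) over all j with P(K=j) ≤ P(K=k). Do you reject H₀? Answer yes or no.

Exact binomial: n=36, k=17, p₀=2/5=0.4000
P(X=j) = C(n,j)·p₀^j·(1−p₀)^(n−j); p = Σ P(X=j) over j with P(X=j) ≤ P(X=17)
p-value (two-sided) = 0.39799
At α=0.05: p ≥ α → fail to reject H₀

reject H₀: no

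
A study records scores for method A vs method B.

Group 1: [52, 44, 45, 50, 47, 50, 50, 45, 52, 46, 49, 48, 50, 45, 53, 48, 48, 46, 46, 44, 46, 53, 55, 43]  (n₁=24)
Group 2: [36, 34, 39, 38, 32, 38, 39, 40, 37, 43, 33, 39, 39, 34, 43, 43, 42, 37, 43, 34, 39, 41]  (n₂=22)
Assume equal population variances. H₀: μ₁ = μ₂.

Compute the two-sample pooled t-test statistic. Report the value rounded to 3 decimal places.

test statistic = 9.902

x̄₁=48.125, s₁=3.288, n₁=24
x̄₂=38.318, s₂=3.428, n₂=22
s_p² = [23·3.288² + 21·3.428²]/44 = 11.2590
SE = √(s_p²·(1/24+1/22)) = 0.9904
t = (48.125−38.318)/0.9904 = 9.9018
df = 44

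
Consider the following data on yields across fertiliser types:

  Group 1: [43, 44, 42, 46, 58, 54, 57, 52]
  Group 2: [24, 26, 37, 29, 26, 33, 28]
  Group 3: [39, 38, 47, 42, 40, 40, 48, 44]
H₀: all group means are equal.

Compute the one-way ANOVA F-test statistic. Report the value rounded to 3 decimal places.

Group means [49.50, 29.00, 42.25], grand mean 40.739
SSB = Σnᵢ(x̄ᵢ−x̄)² = 1596.935; SSW = ΣΣ(x−x̄ᵢ)² = 517.500
MSB = 1596.935/2 = 798.4674; MSW = 517.500/20 = 25.8750
F = MSB/MSW = 30.8586
df = (2, 20)

test statistic = 30.859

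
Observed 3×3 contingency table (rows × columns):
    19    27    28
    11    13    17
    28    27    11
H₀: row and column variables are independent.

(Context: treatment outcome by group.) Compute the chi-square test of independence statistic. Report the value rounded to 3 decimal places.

test statistic = 11.043

Row totals [74, 41, 66], col totals [58, 67, 56], n=181
χ² = (19−23.71)²/23.71 + (27−27.39)²/27.39 + (28−22.90)²/22.90 + (11−13.14)²/13.14 + (13−15.18)²/15.18 + (17−12.69)²/12.69 + (28−21.15)²/21.15 + (27−24.43)²/24.43 + (11−20.42)²/20.42 = 11.0432
df = 4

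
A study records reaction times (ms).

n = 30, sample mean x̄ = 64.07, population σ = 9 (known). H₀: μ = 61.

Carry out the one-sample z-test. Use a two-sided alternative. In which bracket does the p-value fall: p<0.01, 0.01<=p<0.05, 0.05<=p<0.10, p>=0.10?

SE = σ/√n = 9/√30 = 1.6432
z = (x̄−μ₀)/SE = (64.07−61)/1.6432 = 1.8683
p-value (two-sided) = 0.06171
→ bracket: 0.05<=p<0.10

p-value bracket: 0.05<=p<0.10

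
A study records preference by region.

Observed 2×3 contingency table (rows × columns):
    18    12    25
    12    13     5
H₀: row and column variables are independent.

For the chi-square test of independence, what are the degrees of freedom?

degrees of freedom = 2

df = (r−1)(c−1) = (2−1)·(3−1) = 2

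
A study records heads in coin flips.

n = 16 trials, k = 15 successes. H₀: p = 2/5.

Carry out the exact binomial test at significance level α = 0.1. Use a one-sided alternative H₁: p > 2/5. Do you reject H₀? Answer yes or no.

reject H₀: yes

Exact binomial: n=16, k=15, p₀=2/5=0.4000
P(X≥15) from Σ C(n,i)·p₀^i·(1−p₀)^(n−i)
p-value (one-sided, H₁ greater) = 0.00001
At α=0.1: p < α → reject H₀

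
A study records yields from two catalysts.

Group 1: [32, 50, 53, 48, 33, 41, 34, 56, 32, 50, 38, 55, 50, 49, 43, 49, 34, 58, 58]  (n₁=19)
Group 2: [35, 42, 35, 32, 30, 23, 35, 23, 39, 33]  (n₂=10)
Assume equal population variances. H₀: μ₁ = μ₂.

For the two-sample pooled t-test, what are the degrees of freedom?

degrees of freedom = 27

df = n₁ + n₂ − 2 = 19 + 10 − 2 = 27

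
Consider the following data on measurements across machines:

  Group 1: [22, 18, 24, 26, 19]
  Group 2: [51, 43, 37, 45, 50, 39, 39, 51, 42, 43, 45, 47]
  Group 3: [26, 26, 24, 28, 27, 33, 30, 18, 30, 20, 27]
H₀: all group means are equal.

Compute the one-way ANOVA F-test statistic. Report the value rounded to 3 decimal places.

test statistic = 68.879

Group means [21.80, 44.33, 26.27], grand mean 33.214
SSB = Σnᵢ(x̄ᵢ−x̄)² = 2665.066; SSW = ΣΣ(x−x̄ᵢ)² = 483.648
MSB = 2665.066/2 = 1332.5329; MSW = 483.648/25 = 19.3459
F = MSB/MSW = 68.8792
df = (2, 25)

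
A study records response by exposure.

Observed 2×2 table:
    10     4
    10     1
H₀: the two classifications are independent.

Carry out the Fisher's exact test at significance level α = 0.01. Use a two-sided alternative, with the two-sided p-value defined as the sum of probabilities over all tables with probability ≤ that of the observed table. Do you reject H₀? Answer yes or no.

reject H₀: no

Margins: r₁=14, r₂=11, c₁=20, c₂=5, n=25
p_obs = C(14,10)·C(11,10)/C(25,20); sum pmf over tables with pmf ≤ p_obs
p-value (two-sided) = 0.34058
At α=0.01: p ≥ α → fail to reject H₀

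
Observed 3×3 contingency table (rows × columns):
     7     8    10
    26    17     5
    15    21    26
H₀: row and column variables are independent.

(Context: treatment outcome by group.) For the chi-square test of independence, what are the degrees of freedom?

df = (r−1)(c−1) = (3−1)·(3−1) = 4

degrees of freedom = 4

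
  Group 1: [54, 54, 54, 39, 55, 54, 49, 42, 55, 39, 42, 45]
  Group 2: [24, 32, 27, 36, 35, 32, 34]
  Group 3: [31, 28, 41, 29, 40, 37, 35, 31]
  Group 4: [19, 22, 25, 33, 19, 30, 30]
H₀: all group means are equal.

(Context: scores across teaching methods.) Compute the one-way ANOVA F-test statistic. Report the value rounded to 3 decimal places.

Group means [48.50, 31.43, 34.00, 25.43], grand mean 36.824
SSB = Σnᵢ(x̄ᵢ−x̄)² = 2812.513; SSW = ΣΣ(x−x̄ᵢ)² = 966.429
MSB = 2812.513/3 = 937.5042; MSW = 966.429/30 = 32.2143
F = MSB/MSW = 29.1021
df = (3, 30)

test statistic = 29.102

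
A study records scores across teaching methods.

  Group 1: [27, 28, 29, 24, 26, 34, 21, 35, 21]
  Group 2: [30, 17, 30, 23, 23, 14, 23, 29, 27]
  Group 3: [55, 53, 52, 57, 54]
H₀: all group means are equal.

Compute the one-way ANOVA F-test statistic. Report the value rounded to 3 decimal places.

Group means [27.22, 24.00, 54.20], grand mean 31.826
SSB = Σnᵢ(x̄ᵢ−x̄)² = 3244.949; SSW = ΣΣ(x−x̄ᵢ)² = 472.356
MSB = 3244.949/2 = 1622.4744; MSW = 472.356/20 = 23.6178
F = MSB/MSW = 68.6972
df = (2, 20)

test statistic = 68.697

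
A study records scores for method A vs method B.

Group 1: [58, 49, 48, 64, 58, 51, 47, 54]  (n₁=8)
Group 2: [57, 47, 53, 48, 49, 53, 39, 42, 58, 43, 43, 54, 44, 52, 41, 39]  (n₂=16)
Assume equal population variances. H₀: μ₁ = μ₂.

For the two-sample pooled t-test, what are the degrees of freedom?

df = n₁ + n₂ − 2 = 8 + 16 − 2 = 22

degrees of freedom = 22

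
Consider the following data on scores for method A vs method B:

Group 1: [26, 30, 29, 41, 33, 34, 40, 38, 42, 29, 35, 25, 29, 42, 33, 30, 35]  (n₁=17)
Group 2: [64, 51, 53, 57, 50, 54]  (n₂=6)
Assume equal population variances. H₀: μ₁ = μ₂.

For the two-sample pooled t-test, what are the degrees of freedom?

degrees of freedom = 21

df = n₁ + n₂ − 2 = 17 + 6 − 2 = 21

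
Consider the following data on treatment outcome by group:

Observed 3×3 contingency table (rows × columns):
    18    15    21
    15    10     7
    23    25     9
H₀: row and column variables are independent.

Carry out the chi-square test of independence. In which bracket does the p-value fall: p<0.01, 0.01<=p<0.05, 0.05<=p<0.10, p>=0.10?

p-value bracket: 0.05<=p<0.10

Row totals [54, 32, 57], col totals [56, 50, 37], n=143
χ² = (18−21.15)²/21.15 + (15−18.88)²/18.88 + (21−13.97)²/13.97 + (15−12.53)²/12.53 + (10−11.19)²/11.19 + (7−8.28)²/8.28 + (23−22.32)²/22.32 + (25−19.93)²/19.93 + (9−14.75)²/14.75 = 9.1623
df = 4
p-value (upper-tail) = 0.05717
→ bracket: 0.05<=p<0.10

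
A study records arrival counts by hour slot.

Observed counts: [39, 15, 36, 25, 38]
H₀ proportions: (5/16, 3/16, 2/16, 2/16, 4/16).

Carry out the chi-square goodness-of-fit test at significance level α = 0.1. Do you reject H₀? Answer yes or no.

reject H₀: yes

n = 153; E_i = n·p_i = [47.81, 28.69, 19.12, 19.12, 38.25]
χ² = (39−47.81)²/47.81 + (15−28.69)²/28.69 + (36−19.12)²/19.12 + (25−19.12)²/19.12 + (38−38.25)²/38.25 = 24.8510
df = 4
p-value (upper-tail) = 0.00005
At α=0.1: p < α → reject H₀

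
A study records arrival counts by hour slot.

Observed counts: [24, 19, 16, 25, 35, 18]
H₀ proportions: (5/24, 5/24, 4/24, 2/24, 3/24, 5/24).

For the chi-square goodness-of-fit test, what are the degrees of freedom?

df = k − 1 = 6 − 1 = 5

degrees of freedom = 5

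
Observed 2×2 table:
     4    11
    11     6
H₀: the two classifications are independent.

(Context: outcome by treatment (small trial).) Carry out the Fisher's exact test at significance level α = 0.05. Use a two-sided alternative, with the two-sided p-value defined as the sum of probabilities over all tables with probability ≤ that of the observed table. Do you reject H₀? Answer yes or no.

Margins: r₁=15, r₂=17, c₁=15, c₂=17, n=32
p_obs = C(15,4)·C(17,11)/C(32,15); sum pmf over tables with pmf ≤ p_obs
p-value (two-sided) = 0.04161
At α=0.05: p < α → reject H₀

reject H₀: yes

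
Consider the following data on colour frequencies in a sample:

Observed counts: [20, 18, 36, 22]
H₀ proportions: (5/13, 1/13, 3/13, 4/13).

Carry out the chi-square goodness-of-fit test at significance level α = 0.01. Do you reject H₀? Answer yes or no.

n = 96; E_i = n·p_i = [36.92, 7.38, 22.15, 29.54]
χ² = (20−36.92)²/36.92 + (18−7.38)²/7.38 + (36−22.15)²/22.15 + (22−29.54)²/29.54 = 33.5938
df = 3
p-value (upper-tail) = 0.00000
At α=0.01: p < α → reject H₀

reject H₀: yes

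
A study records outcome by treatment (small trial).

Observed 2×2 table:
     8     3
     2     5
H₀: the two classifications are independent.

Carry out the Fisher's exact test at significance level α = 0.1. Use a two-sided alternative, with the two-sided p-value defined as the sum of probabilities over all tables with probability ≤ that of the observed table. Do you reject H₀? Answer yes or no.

Margins: r₁=11, r₂=7, c₁=10, c₂=8, n=18
p_obs = C(11,8)·C(7,2)/C(18,10); sum pmf over tables with pmf ≤ p_obs
p-value (two-sided) = 0.14480
At α=0.1: p ≥ α → fail to reject H₀

reject H₀: no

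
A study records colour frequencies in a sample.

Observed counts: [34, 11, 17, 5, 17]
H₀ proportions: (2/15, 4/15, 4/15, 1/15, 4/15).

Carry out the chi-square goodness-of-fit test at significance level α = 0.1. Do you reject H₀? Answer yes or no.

reject H₀: yes

n = 84; E_i = n·p_i = [11.20, 22.40, 22.40, 5.60, 22.40]
χ² = (34−11.20)²/11.20 + (11−22.40)²/22.40 + (17−22.40)²/22.40 + (5−5.60)²/5.60 + (17−22.40)²/22.40 = 54.8839
df = 4
p-value (upper-tail) = 0.00000
At α=0.1: p < α → reject H₀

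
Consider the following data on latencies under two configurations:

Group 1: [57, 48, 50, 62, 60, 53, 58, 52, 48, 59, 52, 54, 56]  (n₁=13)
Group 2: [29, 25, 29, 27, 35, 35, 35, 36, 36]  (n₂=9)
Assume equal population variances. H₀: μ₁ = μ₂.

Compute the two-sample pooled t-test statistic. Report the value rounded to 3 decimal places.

test statistic = 11.707

x̄₁=54.538, s₁=4.539, n₁=13
x̄₂=31.889, s₂=4.343, n₂=9
s_p² = [12·4.539² + 8·4.343²]/20 = 19.9060
SE = √(s_p²·(1/13+1/9)) = 1.9347
t = (54.538−31.889)/1.9347 = 11.7071
df = 20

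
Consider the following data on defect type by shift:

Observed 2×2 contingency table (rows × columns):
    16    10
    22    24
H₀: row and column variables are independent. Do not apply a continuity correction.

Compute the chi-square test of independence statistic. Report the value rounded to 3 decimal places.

Row totals [26, 46], col totals [38, 34], n=72
χ² = (16−13.72)²/13.72 + (10−12.28)²/12.28 + (22−24.28)²/24.28 + (24−21.72)²/21.72 = 1.2532
df = 1

test statistic = 1.253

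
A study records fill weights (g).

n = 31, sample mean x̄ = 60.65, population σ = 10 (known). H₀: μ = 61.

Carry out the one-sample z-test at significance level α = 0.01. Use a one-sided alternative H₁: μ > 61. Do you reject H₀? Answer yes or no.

reject H₀: no

SE = σ/√n = 10/√31 = 1.7961
z = (x̄−μ₀)/SE = (60.65−61)/1.7961 = -0.1949
p-value (one-sided, H₁ greater) = 0.57725
At α=0.01: p ≥ α → fail to reject H₀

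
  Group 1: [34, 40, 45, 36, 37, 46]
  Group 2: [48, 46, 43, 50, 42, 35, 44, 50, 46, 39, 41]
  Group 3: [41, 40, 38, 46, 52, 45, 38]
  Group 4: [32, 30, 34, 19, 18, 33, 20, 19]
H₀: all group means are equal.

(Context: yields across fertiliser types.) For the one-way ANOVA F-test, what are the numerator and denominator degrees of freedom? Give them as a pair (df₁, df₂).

k = 4 groups, N = 32 total
df = (k−1, N−k) = (4−1, 32−4) = (3, 28)

degrees of freedom = [3, 28]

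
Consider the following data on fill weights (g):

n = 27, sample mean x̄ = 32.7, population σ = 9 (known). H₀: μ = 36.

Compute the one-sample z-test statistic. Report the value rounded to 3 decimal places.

SE = σ/√n = 9/√27 = 1.7321
z = (x̄−μ₀)/SE = (32.7−36)/1.7321 = -1.9053

test statistic = -1.905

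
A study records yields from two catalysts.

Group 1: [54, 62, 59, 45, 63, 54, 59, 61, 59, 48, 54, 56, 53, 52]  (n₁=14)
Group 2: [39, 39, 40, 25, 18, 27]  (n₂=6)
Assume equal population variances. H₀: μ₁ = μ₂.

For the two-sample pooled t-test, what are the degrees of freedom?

df = n₁ + n₂ − 2 = 14 + 6 − 2 = 18

degrees of freedom = 18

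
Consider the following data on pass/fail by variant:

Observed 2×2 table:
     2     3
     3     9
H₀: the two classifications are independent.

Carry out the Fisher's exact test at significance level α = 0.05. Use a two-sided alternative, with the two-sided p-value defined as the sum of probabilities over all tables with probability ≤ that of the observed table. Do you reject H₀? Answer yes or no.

Margins: r₁=5, r₂=12, c₁=5, c₂=12, n=17
p_obs = C(5,2)·C(12,3)/C(17,5); sum pmf over tables with pmf ≤ p_obs
p-value (two-sided) = 0.60003
At α=0.05: p ≥ α → fail to reject H₀

reject H₀: no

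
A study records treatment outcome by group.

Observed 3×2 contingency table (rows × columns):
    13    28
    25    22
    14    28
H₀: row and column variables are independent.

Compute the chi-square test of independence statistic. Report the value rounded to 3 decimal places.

Row totals [41, 47, 42], col totals [52, 78], n=130
χ² = (13−16.40)²/16.40 + (28−24.60)²/24.60 + (25−18.80)²/18.80 + (22−28.20)²/28.20 + (14−16.80)²/16.80 + (28−25.20)²/25.20 = 5.3604
df = 2

test statistic = 5.360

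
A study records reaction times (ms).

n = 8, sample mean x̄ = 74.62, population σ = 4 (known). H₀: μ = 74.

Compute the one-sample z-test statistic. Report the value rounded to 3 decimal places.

SE = σ/√n = 4/√8 = 1.4142
z = (x̄−μ₀)/SE = (74.62−74)/1.4142 = 0.4384

test statistic = 0.438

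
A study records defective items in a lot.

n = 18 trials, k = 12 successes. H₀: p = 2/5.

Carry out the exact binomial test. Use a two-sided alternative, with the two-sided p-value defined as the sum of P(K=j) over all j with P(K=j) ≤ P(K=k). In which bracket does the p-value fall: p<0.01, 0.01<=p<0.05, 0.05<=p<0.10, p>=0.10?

Exact binomial: n=18, k=12, p₀=2/5=0.4000
P(X=j) = C(n,j)·p₀^j·(1−p₀)^(n−j); p = Σ P(X=j) over j with P(X=j) ≤ P(X=12)
p-value (two-sided) = 0.02851
→ bracket: 0.01<=p<0.05

p-value bracket: 0.01<=p<0.05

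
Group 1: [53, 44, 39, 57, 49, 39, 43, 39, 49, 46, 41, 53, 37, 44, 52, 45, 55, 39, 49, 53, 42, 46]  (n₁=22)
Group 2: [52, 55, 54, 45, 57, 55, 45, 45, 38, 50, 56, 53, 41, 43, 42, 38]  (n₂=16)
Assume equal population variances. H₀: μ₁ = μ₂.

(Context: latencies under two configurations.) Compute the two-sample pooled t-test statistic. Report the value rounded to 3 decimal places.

test statistic = -0.959

x̄₁=46.091, s₁=5.967, n₁=22
x̄₂=48.062, s₂=6.638, n₂=16
s_p² = [21·5.967² + 15·6.638²]/36 = 39.1321
SE = √(s_p²·(1/22+1/16)) = 2.0554
t = (46.091−48.062)/2.0554 = -0.9592
df = 36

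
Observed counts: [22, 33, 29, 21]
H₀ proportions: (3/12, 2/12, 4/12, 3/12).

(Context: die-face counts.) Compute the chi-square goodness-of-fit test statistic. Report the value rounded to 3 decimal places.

n = 105; E_i = n·p_i = [26.25, 17.50, 35.00, 26.25]
χ² = (22−26.25)²/26.25 + (33−17.50)²/17.50 + (29−35.00)²/35.00 + (21−26.25)²/26.25 = 16.4952
df = 3

test statistic = 16.495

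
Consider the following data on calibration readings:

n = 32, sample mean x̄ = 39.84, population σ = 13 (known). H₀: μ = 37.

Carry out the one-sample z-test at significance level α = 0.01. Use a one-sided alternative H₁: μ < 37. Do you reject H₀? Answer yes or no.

reject H₀: no

SE = σ/√n = 13/√32 = 2.2981
z = (x̄−μ₀)/SE = (39.84−37)/2.2981 = 1.2358
p-value (one-sided, H₁ less) = 0.89173
At α=0.01: p ≥ α → fail to reject H₀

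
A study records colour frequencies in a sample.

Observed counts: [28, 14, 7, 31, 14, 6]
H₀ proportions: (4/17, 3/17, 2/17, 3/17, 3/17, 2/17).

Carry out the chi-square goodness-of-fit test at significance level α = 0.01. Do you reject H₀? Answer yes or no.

reject H₀: yes

n = 100; E_i = n·p_i = [23.53, 17.65, 11.76, 17.65, 17.65, 11.76]
χ² = (28−23.53)²/23.53 + (14−17.65)²/17.65 + (7−11.76)²/11.76 + (31−17.65)²/17.65 + (14−17.65)²/17.65 + (6−11.76)²/11.76 = 17.2150
df = 5
p-value (upper-tail) = 0.00411
At α=0.01: p < α → reject H₀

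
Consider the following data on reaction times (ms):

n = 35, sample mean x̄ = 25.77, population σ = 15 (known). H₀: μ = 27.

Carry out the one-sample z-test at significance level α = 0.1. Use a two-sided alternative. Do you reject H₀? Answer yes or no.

reject H₀: no

SE = σ/√n = 15/√35 = 2.5355
z = (x̄−μ₀)/SE = (25.77−27)/2.5355 = -0.4851
p-value (two-sided) = 0.62759
At α=0.1: p ≥ α → fail to reject H₀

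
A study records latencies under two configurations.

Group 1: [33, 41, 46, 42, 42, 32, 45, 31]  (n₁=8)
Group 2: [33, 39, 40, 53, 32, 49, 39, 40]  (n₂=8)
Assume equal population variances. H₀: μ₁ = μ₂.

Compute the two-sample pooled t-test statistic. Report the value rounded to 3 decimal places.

x̄₁=39.000, s₁=6.047, n₁=8
x̄₂=40.625, s₂=7.190, n₂=8
s_p² = [7·6.047² + 7·7.190²]/14 = 44.1339
SE = √(s_p²·(1/8+1/8)) = 3.3217
t = (39.000−40.625)/3.3217 = -0.4892
df = 14

test statistic = -0.489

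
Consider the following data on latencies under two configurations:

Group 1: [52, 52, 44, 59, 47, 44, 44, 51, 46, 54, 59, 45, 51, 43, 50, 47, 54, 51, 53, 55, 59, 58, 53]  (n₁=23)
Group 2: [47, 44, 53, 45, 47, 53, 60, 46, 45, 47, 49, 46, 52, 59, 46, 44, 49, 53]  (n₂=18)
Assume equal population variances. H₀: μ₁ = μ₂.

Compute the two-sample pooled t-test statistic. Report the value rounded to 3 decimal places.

x̄₁=50.913, s₁=5.178, n₁=23
x̄₂=49.167, s₂=4.842, n₂=18
s_p² = [22·5.178² + 17·4.842²]/39 = 25.3417
SE = √(s_p²·(1/23+1/18)) = 1.5842
t = (50.913−49.167)/1.5842 = 1.1024
df = 39

test statistic = 1.102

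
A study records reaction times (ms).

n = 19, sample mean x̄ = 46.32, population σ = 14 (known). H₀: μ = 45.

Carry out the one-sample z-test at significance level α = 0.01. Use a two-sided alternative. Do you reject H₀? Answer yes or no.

reject H₀: no

SE = σ/√n = 14/√19 = 3.2118
z = (x̄−μ₀)/SE = (46.32−45)/3.2118 = 0.4110
p-value (two-sided) = 0.68109
At α=0.01: p ≥ α → fail to reject H₀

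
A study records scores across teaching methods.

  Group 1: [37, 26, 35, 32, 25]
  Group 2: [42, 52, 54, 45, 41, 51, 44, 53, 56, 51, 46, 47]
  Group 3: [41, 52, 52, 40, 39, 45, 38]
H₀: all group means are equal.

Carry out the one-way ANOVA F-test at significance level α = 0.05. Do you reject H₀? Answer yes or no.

Group means [31.00, 48.50, 43.86], grand mean 43.500
SSB = Σnᵢ(x̄ᵢ−x̄)² = 1082.143; SSW = ΣΣ(x−x̄ᵢ)² = 599.857
MSB = 1082.143/2 = 541.0714; MSW = 599.857/21 = 28.5646
F = MSB/MSW = 18.9420
df = (2, 21)
p-value (upper-tail) = 0.00002
At α=0.05: p < α → reject H₀

reject H₀: yes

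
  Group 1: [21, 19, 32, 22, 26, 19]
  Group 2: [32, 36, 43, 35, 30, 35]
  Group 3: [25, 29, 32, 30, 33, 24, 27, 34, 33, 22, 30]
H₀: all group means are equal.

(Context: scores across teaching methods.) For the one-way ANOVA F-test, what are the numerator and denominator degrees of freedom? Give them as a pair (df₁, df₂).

k = 3 groups, N = 23 total
df = (k−1, N−k) = (3−1, 23−3) = (2, 20)

degrees of freedom = [2, 20]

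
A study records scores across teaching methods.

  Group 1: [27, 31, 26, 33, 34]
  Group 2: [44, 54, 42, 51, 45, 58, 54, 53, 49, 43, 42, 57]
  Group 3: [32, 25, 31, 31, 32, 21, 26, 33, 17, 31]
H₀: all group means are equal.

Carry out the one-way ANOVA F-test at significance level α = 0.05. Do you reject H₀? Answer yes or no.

reject H₀: yes

Group means [30.20, 49.33, 27.90], grand mean 37.852
SSB = Σnᵢ(x̄ᵢ−x̄)² = 2865.041; SSW = ΣΣ(x−x̄ᵢ)² = 706.367
MSB = 2865.041/2 = 1432.5204; MSW = 706.367/24 = 29.4319
F = MSB/MSW = 48.6723
df = (2, 24)
p-value (upper-tail) = 0.00000
At α=0.05: p < α → reject H₀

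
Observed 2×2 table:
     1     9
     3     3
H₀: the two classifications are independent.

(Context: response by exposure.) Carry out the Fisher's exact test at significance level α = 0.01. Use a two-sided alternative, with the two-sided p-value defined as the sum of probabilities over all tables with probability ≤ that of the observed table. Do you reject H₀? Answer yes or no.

reject H₀: no

Margins: r₁=10, r₂=6, c₁=4, c₂=12, n=16
p_obs = C(10,1)·C(6,3)/C(16,4); sum pmf over tables with pmf ≤ p_obs
p-value (two-sided) = 0.11813
At α=0.01: p ≥ α → fail to reject H₀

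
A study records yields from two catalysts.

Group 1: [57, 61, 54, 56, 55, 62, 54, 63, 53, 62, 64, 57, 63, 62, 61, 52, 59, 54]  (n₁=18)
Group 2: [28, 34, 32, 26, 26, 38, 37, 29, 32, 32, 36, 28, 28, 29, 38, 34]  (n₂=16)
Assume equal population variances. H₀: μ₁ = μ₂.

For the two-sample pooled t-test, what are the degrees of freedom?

df = n₁ + n₂ − 2 = 18 + 16 − 2 = 32

degrees of freedom = 32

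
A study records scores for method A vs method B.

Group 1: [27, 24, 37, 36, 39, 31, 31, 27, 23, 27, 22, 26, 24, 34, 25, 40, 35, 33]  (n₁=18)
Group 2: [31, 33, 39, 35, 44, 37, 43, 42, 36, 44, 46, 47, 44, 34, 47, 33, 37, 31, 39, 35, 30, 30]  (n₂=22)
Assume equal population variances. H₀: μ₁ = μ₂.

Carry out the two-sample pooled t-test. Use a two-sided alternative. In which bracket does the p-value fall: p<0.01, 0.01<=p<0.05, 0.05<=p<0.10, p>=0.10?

p-value bracket: p<0.01

x̄₁=30.056, s₁=5.795, n₁=18
x̄₂=38.045, s₂=5.744, n₂=22
s_p² = [17·5.795² + 21·5.744²]/38 = 33.2605
SE = √(s_p²·(1/18+1/22)) = 1.8329
t = (30.056−38.045)/1.8329 = -4.3591
df = 38
p-value (two-sided) = 0.00010
→ bracket: p<0.01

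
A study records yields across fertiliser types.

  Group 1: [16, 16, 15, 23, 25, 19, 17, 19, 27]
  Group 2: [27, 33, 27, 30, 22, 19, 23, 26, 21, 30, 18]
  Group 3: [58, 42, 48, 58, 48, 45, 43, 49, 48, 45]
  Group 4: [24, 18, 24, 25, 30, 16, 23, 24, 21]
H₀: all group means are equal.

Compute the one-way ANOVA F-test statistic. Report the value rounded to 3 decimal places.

Group means [19.67, 25.09, 48.40, 22.78], grand mean 29.282
SSB = Σnᵢ(x̄ᵢ−x̄)² = 5061.033; SSW = ΣΣ(x−x̄ᵢ)² = 798.865
MSB = 5061.033/3 = 1687.0109; MSW = 798.865/35 = 22.8247
F = MSB/MSW = 73.9116
df = (3, 35)

test statistic = 73.912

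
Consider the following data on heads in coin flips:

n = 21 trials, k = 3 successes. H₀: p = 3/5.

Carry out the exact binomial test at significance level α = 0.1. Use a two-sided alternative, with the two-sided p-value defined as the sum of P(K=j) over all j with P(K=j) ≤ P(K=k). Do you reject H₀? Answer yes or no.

reject H₀: yes

Exact binomial: n=21, k=3, p₀=3/5=0.6000
P(X=j) = C(n,j)·p₀^j·(1−p₀)^(n−j); p = Σ P(X=j) over j with P(X=j) ≤ P(X=3)
p-value (two-sided) = 0.00002
At α=0.1: p < α → reject H₀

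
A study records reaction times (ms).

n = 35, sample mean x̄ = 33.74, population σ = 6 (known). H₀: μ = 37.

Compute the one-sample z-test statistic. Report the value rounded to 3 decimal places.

test statistic = -3.214

SE = σ/√n = 6/√35 = 1.0142
z = (x̄−μ₀)/SE = (33.74−37)/1.0142 = -3.2144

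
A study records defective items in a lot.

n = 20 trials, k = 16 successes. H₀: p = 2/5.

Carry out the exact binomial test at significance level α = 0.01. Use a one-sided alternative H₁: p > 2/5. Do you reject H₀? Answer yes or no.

Exact binomial: n=20, k=16, p₀=2/5=0.4000
P(X≥16) from Σ C(n,i)·p₀^i·(1−p₀)^(n−i)
p-value (one-sided, H₁ greater) = 0.00032
At α=0.01: p < α → reject H₀

reject H₀: yes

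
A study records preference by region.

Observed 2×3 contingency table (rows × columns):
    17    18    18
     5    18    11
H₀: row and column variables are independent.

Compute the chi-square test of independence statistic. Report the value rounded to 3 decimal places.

test statistic = 4.290

Row totals [53, 34], col totals [22, 36, 29], n=87
χ² = (17−13.40)²/13.40 + (18−21.93)²/21.93 + (18−17.67)²/17.67 + (5−8.60)²/8.60 + (18−14.07)²/14.07 + (11−11.33)²/11.33 = 4.2903
df = 2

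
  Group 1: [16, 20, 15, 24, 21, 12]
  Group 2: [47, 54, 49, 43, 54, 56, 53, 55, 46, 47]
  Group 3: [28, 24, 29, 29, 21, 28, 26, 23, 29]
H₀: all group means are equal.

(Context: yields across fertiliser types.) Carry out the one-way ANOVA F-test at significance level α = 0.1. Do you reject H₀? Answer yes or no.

reject H₀: yes

Group means [18.00, 50.40, 26.33], grand mean 33.960
SSB = Σnᵢ(x̄ᵢ−x̄)² = 4754.560; SSW = ΣΣ(x−x̄ᵢ)² = 354.400
MSB = 4754.560/2 = 2377.2800; MSW = 354.400/22 = 16.1091
F = MSB/MSW = 147.5738
df = (2, 22)
p-value (upper-tail) = 0.00000
At α=0.1: p < α → reject H₀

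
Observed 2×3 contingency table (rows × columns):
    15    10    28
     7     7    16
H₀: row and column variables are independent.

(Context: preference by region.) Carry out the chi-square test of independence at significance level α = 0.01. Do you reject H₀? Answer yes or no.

reject H₀: no

Row totals [53, 30], col totals [22, 17, 44], n=83
χ² = (15−14.05)²/14.05 + (10−10.86)²/10.86 + (28−28.10)²/28.10 + (7−7.95)²/7.95 + (7−6.14)²/6.14 + (16−15.90)²/15.90 = 0.3658
df = 2
p-value (upper-tail) = 0.83284
At α=0.01: p ≥ α → fail to reject H₀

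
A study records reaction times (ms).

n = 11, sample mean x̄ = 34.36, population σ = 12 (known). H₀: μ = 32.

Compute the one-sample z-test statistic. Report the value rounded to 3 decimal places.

test statistic = 0.652

SE = σ/√n = 12/√11 = 3.6181
z = (x̄−μ₀)/SE = (34.36−32)/3.6181 = 0.6523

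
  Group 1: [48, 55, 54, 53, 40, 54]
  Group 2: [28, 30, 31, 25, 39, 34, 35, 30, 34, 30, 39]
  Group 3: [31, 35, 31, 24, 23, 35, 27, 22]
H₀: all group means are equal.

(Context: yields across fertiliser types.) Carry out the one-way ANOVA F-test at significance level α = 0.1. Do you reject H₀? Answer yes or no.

Group means [50.67, 32.27, 28.50], grand mean 35.480
SSB = Σnᵢ(x̄ᵢ−x̄)² = 1886.725; SSW = ΣΣ(x−x̄ᵢ)² = 551.515
MSB = 1886.725/2 = 943.3624; MSW = 551.515/22 = 25.0689
F = MSB/MSW = 37.6308
df = (2, 22)
p-value (upper-tail) = 0.00000
At α=0.1: p < α → reject H₀

reject H₀: yes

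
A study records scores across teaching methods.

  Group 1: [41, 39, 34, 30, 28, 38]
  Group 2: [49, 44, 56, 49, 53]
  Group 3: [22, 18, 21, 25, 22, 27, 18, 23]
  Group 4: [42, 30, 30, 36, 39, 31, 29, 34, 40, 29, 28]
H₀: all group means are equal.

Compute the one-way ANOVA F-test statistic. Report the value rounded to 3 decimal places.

test statistic = 39.612

Group means [35.00, 50.20, 22.00, 33.45], grand mean 33.500
SSB = Σnᵢ(x̄ᵢ−x̄)² = 2465.973; SSW = ΣΣ(x−x̄ᵢ)² = 539.527
MSB = 2465.973/3 = 821.9909; MSW = 539.527/26 = 20.7510
F = MSB/MSW = 39.6120
df = (3, 26)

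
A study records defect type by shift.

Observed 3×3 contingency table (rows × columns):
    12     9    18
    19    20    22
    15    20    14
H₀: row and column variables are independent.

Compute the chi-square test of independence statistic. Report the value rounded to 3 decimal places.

Row totals [39, 61, 49], col totals [46, 49, 54], n=149
χ² = (12−12.04)²/12.04 + (9−12.83)²/12.83 + (18−14.13)²/14.13 + (19−18.83)²/18.83 + (20−20.06)²/20.06 + (22−22.11)²/22.11 + (15−15.13)²/15.13 + (20−16.11)²/16.11 + (14−17.76)²/17.76 = 3.9343
df = 4

test statistic = 3.934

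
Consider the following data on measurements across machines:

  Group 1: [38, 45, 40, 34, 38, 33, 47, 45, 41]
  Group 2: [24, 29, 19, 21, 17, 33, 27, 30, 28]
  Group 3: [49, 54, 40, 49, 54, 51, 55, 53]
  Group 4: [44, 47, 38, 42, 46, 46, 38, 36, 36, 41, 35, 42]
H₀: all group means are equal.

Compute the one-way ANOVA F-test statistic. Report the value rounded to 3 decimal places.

test statistic = 40.226

Group means [40.11, 25.33, 50.62, 40.92], grand mean 39.079
SSB = Σnᵢ(x̄ᵢ−x̄)² = 2817.083; SSW = ΣΣ(x−x̄ᵢ)² = 793.681
MSB = 2817.083/3 = 939.0275; MSW = 793.681/34 = 23.3435
F = MSB/MSW = 40.2264
df = (3, 34)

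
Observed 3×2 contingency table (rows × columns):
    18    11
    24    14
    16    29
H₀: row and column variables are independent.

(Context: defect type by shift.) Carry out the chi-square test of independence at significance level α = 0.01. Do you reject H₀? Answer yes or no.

Row totals [29, 38, 45], col totals [58, 54], n=112
χ² = (18−15.02)²/15.02 + (11−13.98)²/13.98 + (24−19.68)²/19.68 + (14−18.32)²/18.32 + (16−23.30)²/23.30 + (29−21.70)²/21.70 = 7.9441
df = 2
p-value (upper-tail) = 0.01884
At α=0.01: p ≥ α → fail to reject H₀

reject H₀: no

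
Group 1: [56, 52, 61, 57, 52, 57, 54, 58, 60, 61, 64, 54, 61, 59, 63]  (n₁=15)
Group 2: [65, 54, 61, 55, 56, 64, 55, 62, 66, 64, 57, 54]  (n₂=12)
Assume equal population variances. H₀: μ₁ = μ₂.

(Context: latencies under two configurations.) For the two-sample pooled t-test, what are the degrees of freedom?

df = n₁ + n₂ − 2 = 15 + 12 − 2 = 25

degrees of freedom = 25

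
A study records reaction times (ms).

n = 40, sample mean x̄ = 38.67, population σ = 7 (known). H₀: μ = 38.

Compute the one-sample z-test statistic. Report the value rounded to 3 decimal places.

SE = σ/√n = 7/√40 = 1.1068
z = (x̄−μ₀)/SE = (38.67−38)/1.1068 = 0.6054

test statistic = 0.605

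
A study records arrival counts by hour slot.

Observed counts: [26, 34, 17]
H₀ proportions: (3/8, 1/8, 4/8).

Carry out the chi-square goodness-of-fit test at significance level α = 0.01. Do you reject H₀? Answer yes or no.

n = 77; E_i = n·p_i = [28.88, 9.62, 38.50]
χ² = (26−28.88)²/28.88 + (34−9.62)²/9.62 + (17−38.50)²/38.50 = 74.0216
df = 2
p-value (upper-tail) = 0.00000
At α=0.01: p < α → reject H₀

reject H₀: yes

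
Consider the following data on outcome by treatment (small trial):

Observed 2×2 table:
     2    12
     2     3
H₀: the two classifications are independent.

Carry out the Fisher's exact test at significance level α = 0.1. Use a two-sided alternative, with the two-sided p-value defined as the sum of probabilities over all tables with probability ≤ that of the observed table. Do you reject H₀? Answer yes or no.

reject H₀: no

Margins: r₁=14, r₂=5, c₁=4, c₂=15, n=19
p_obs = C(14,2)·C(5,2)/C(19,4); sum pmf over tables with pmf ≤ p_obs
p-value (two-sided) = 0.27219
At α=0.1: p ≥ α → fail to reject H₀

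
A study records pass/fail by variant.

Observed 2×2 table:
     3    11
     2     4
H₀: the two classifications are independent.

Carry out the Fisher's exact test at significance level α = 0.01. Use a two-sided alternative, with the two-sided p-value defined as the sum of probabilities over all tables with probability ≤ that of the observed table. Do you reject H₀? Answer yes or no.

Margins: r₁=14, r₂=6, c₁=5, c₂=15, n=20
p_obs = C(14,3)·C(6,2)/C(20,5); sum pmf over tables with pmf ≤ p_obs
p-value (two-sided) = 0.61262
At α=0.01: p ≥ α → fail to reject H₀

reject H₀: no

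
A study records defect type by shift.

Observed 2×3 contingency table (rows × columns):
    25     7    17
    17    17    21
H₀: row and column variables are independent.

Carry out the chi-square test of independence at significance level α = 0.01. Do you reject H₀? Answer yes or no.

reject H₀: no

Row totals [49, 55], col totals [42, 24, 38], n=104
χ² = (25−19.79)²/19.79 + (7−11.31)²/11.31 + (17−17.90)²/17.90 + (17−22.21)²/22.21 + (17−12.69)²/12.69 + (21−20.10)²/20.10 = 5.7846
df = 2
p-value (upper-tail) = 0.05545
At α=0.01: p ≥ α → fail to reject H₀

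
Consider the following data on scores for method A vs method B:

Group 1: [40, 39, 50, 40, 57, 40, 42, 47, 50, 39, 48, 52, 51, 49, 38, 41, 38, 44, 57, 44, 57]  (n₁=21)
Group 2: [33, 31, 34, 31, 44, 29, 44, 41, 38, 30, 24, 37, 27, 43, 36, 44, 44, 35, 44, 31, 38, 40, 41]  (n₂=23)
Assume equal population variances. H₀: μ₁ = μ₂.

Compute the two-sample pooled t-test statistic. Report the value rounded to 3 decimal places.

x̄₁=45.857, s₁=6.529, n₁=21
x̄₂=36.478, s₂=6.171, n₂=23
s_p² = [20·6.529² + 22·6.171²]/42 = 40.2455
SE = √(s_p²·(1/21+1/23)) = 1.9147
t = (45.857−36.478)/1.9147 = 4.8982
df = 42

test statistic = 4.898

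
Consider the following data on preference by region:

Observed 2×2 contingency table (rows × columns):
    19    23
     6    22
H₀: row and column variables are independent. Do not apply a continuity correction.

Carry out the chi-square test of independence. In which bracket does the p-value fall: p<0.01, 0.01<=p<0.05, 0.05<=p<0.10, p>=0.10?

p-value bracket: 0.01<=p<0.05

Row totals [42, 28], col totals [25, 45], n=70
χ² = (19−15.00)²/15.00 + (23−27.00)²/27.00 + (6−10.00)²/10.00 + (22−18.00)²/18.00 = 4.1481
df = 1
p-value (upper-tail) = 0.04168
→ bracket: 0.01<=p<0.05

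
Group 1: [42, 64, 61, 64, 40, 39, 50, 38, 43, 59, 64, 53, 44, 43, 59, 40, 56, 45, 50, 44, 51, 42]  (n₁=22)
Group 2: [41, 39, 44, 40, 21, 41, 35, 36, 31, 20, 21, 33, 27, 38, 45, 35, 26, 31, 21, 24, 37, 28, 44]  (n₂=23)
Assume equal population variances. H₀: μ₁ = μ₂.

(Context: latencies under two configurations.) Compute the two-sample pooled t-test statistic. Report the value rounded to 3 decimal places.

x̄₁=49.591, s₁=9.001, n₁=22
x̄₂=32.957, s₂=8.138, n₂=23
s_p² = [21·9.001² + 22·8.138²]/43 = 73.4482
SE = √(s_p²·(1/22+1/23)) = 2.5558
t = (49.591−32.957)/2.5558 = 6.5086
df = 43

test statistic = 6.509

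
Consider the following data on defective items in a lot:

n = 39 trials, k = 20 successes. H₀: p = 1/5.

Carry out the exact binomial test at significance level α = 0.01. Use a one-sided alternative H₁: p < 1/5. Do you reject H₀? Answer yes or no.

reject H₀: no

Exact binomial: n=39, k=20, p₀=1/5=0.2000
P(X≤20) from Σ C(n,i)·p₀^i·(1−p₀)^(n−i)
p-value (one-sided, H₁ less) = 1.00000
At α=0.01: p ≥ α → fail to reject H₀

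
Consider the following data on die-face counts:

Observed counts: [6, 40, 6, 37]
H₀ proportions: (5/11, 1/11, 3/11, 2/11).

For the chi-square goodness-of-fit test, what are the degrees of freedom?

df = k − 1 = 4 − 1 = 3

degrees of freedom = 3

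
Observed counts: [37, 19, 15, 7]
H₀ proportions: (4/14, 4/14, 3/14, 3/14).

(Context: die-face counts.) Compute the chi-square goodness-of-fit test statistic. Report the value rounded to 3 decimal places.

test statistic = 16.021

n = 78; E_i = n·p_i = [22.29, 22.29, 16.71, 16.71]
χ² = (37−22.29)²/22.29 + (19−22.29)²/22.29 + (15−16.71)²/16.71 + (7−16.71)²/16.71 = 16.0214
df = 3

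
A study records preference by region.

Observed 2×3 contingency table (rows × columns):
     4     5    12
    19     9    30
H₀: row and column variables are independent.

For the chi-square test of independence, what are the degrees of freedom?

df = (r−1)(c−1) = (2−1)·(3−1) = 2

degrees of freedom = 2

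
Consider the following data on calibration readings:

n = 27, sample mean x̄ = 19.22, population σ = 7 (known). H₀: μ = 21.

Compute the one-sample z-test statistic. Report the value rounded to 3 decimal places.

test statistic = -1.321

SE = σ/√n = 7/√27 = 1.3472
z = (x̄−μ₀)/SE = (19.22−21)/1.3472 = -1.3213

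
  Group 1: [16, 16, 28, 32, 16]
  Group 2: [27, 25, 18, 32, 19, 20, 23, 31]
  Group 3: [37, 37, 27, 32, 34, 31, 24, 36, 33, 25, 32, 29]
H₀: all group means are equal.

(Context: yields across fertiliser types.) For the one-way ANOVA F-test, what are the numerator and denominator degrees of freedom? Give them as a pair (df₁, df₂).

k = 3 groups, N = 25 total
df = (k−1, N−k) = (3−1, 25−3) = (2, 22)

degrees of freedom = [2, 22]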